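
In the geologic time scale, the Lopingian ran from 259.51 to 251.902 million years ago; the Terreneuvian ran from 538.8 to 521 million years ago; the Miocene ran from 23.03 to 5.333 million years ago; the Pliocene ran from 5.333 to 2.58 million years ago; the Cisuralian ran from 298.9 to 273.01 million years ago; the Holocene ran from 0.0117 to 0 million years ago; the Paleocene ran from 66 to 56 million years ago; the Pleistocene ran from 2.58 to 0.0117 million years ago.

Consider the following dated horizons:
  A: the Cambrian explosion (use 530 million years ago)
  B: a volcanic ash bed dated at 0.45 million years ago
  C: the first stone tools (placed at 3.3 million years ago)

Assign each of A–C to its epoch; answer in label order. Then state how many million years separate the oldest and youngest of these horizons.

A — Terreneuvian; B — Pleistocene; C — Pliocene; span 529.55 million years

Match each age against the start–end ranges in the excerpt: A = 530 Ma → Terreneuvian (538.8–521); B = 0.45 Ma → Pleistocene (2.58–0.0117); C = 3.3 Ma → Pliocene (5.333–2.58).
The largest age is 530 Ma and the smallest is 0.45 Ma; their difference is 529.55 Myr.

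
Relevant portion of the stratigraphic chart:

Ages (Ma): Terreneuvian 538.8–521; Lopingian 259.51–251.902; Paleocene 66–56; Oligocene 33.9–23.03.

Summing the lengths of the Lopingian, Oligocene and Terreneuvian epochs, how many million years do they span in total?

Duration is start − end for each: (259.51 − 251.902) + (33.9 − 23.03) + (538.8 − 521).
That is 7.608 + 10.87 + 17.8, which totals 36.278 million years.

36.278 million years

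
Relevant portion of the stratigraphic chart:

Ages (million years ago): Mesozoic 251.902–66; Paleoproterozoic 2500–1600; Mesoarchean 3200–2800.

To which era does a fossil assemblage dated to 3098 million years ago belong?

3098 Ma lies between 3200 and 2800 Ma, so it falls in the Mesoarchean.

Mesoarchean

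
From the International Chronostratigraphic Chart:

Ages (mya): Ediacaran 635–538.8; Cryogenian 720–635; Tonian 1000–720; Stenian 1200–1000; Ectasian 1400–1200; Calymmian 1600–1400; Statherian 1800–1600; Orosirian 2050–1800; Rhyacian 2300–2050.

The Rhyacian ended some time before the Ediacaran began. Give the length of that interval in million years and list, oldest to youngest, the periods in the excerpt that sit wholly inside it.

1415 million years; Orosirian, Statherian, Calymmian, Ectasian, Stenian, Tonian, Cryogenian

End of Rhyacian = 2050 Ma; start of Ediacaran = 635 Ma.
Gap = 2050 − 635 = 1415 Myr.
Periods wholly inside 2050–635 Ma: Orosirian (2050–1800), Statherian (1800–1600), Calymmian (1600–1400), Ectasian (1400–1200), Stenian (1200–1000), Tonian (1000–720), Cryogenian (720–635).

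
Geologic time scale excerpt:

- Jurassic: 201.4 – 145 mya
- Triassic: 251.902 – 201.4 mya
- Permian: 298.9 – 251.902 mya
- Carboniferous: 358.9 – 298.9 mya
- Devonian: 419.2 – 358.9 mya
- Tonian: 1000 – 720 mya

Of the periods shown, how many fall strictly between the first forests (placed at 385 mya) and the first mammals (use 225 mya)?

2

The older date is 385 Ma and the younger is 225 Ma.
Periods with start < 385 and end > 225 Ma: Carboniferous (358.9–298.9), Permian (298.9–251.902).
That is 2 complete periods.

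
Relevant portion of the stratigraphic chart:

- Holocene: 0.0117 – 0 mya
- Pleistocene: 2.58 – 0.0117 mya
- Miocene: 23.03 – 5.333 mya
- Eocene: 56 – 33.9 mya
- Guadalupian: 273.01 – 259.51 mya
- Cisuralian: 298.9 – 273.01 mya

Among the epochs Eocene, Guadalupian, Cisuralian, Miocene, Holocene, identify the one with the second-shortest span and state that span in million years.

Start − end for each: Eocene 56 − 33.9 = 22.1; Guadalupian 273.01 − 259.51 = 13.5; Cisuralian 298.9 − 273.01 = 25.89; Miocene 23.03 − 5.333 = 17.697; Holocene 0.0117 − 0 = 0.0117.
Ranking these from shortest: Holocene < Guadalupian < Miocene < Eocene < Cisuralian.
Position 2 in that ranking is Guadalupian, which lasted 13.5 Myr.

Guadalupian, 13.5 million years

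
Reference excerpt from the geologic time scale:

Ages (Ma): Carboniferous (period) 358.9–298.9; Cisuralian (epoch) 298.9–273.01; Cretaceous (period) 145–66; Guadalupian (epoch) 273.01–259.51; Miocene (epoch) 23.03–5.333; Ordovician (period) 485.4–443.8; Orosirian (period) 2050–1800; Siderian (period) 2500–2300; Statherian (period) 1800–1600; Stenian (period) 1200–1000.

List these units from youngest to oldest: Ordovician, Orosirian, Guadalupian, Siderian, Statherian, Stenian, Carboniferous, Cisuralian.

Guadalupian, then Cisuralian, then Carboniferous, then Ordovician, then Stenian, then Statherian, then Orosirian, then Siderian

The oldest of these is Siderian (starts 2500 Ma) and the youngest is Guadalupian (ends 259.51 Ma).
In between, by decreasing start age: Orosirian (2050), Statherian (1800), Stenian (1200), Ordovician (485.4), Carboniferous (358.9), Cisuralian (298.9).
Listing youngest first means reversing that sequence.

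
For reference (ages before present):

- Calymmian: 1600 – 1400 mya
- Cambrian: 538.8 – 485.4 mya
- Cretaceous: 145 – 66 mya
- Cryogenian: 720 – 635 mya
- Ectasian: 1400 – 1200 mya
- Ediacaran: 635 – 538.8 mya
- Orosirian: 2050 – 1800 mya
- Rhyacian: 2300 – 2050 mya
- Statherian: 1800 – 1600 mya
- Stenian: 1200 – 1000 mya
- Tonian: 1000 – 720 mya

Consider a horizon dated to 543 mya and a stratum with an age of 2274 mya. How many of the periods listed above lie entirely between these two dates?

7

2274 Ma sits inside the Rhyacian (2300–2050) and 543 Ma inside the Ediacaran (635–538.8); neither of those is wholly between the two dates.
The listed periods lying completely between them are Orosirian, Statherian, Calymmian, Ectasian, Stenian, Tonian, Cryogenian — 7 in all.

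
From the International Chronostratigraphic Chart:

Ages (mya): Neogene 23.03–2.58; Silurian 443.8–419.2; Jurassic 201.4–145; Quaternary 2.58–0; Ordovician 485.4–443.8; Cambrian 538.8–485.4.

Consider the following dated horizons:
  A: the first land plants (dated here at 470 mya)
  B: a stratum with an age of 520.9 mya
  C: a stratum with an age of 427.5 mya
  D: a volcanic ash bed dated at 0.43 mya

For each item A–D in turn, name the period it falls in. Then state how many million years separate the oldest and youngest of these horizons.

A — Ordovician; B — Cambrian; C — Silurian; D — Quaternary; span 520.47 million years

Match each age against the start–end ranges in the excerpt: A = 470 Ma → Ordovician (485.4–443.8); B = 520.9 Ma → Cambrian (538.8–485.4); C = 427.5 Ma → Silurian (443.8–419.2); D = 0.43 Ma → Quaternary (2.58–0).
The largest age is 520.9 Ma and the smallest is 0.43 Ma; their difference is 520.47 Myr.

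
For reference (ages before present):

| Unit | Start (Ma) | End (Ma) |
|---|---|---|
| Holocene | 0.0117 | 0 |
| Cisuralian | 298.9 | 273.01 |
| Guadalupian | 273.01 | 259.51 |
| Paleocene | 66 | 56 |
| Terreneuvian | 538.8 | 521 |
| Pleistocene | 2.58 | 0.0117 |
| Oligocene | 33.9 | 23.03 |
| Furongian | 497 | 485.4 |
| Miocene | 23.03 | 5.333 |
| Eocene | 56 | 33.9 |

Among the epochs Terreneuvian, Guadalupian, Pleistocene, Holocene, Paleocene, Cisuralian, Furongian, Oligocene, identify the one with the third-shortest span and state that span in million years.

Start − end for each: Terreneuvian 538.8 − 521 = 17.8; Guadalupian 273.01 − 259.51 = 13.5; Pleistocene 2.58 − 0.0117 = 2.5683; Holocene 0.0117 − 0 = 0.0117; Paleocene 66 − 56 = 10; Cisuralian 298.9 − 273.01 = 25.89; Furongian 497 − 485.4 = 11.6; Oligocene 33.9 − 23.03 = 10.87.
Ranking these from shortest: Holocene < Pleistocene < Paleocene < Oligocene < Furongian < Guadalupian < Terreneuvian < Cisuralian.
Position 3 in that ranking is Paleocene, which lasted 10 Myr.

Paleocene, 10 million years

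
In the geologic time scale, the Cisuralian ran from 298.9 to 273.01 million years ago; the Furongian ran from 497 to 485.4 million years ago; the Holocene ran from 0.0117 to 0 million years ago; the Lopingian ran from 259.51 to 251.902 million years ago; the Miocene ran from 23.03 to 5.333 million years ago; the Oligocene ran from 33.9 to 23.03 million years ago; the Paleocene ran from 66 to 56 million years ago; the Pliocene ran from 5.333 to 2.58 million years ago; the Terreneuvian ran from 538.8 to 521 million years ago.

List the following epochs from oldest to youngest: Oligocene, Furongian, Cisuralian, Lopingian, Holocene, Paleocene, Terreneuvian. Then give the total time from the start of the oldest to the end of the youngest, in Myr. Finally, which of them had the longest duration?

Terreneuvian → Furongian → Cisuralian → Lopingian → Paleocene → Oligocene → Holocene; total span 538.8 Myr; longest is Cisuralian

From the excerpt: Oligocene 33.9–23.03; Furongian 497–485.4; Cisuralian 298.9–273.01; Lopingian 259.51–251.902; Holocene 0.0117–0; Paleocene 66–56; Terreneuvian 538.8–521 (Ma).
Larger Ma is earlier, so the oldest is Terreneuvian and the youngest is Holocene; oldest to youngest: Terreneuvian, Furongian, Cisuralian, Lopingian, Paleocene, Oligocene, Holocene.
Oldest start 538.8 minus youngest end 0 gives 538.8 Myr overall.
Individual lengths (start − end): Oligocene 10.87; Holocene 0.0117; Paleocene 10; Terreneuvian 17.8; Cisuralian 25.89; Furongian 11.6; Lopingian 7.608. The largest is Cisuralian at 25.89 Myr.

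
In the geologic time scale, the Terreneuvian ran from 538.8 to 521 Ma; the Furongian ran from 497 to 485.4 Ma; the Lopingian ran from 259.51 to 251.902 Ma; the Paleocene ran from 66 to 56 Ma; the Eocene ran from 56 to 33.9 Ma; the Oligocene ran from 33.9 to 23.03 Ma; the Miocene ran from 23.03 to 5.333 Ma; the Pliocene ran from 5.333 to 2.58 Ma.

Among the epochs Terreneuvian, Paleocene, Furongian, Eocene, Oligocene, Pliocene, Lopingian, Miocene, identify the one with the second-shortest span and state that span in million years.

Start − end for each: Terreneuvian 538.8 − 521 = 17.8; Paleocene 66 − 56 = 10; Furongian 497 − 485.4 = 11.6; Eocene 56 − 33.9 = 22.1; Oligocene 33.9 − 23.03 = 10.87; Pliocene 5.333 − 2.58 = 2.753; Lopingian 259.51 − 251.902 = 7.608; Miocene 23.03 − 5.333 = 17.697.
Ranking these from shortest: Pliocene < Lopingian < Paleocene < Oligocene < Furongian < Miocene < Terreneuvian < Eocene.
Position 2 in that ranking is Lopingian, which lasted 7.608 Myr.

Lopingian, 7.608 million years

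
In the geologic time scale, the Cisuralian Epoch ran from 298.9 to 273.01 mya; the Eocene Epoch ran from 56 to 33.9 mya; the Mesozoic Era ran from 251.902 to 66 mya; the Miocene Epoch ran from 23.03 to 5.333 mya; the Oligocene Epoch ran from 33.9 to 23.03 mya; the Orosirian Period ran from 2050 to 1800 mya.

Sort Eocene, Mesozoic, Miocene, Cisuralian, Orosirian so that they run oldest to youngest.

The oldest of these is Orosirian (starts 2050 Ma) and the youngest is Miocene (ends 5.333 Ma).
In between, by decreasing start age: Cisuralian (298.9), Mesozoic (251.902), Eocene (56).

Orosirian, Cisuralian, Mesozoic, Eocene, Miocene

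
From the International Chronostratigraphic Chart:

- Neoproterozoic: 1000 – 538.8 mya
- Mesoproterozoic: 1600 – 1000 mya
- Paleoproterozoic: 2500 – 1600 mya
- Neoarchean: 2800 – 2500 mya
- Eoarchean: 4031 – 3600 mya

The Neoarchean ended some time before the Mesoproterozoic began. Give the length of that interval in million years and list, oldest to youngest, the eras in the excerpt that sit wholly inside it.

900 million years; Paleoproterozoic

The Neoarchean closes at 2500 Ma and the Mesoproterozoic opens at 1600 Ma, so the interval is 2500 − 1600 = 900 Myr.
An era fits inside if it starts at or after 2500 Ma and ends at or before 1600 Ma; oldest first that gives Paleoproterozoic.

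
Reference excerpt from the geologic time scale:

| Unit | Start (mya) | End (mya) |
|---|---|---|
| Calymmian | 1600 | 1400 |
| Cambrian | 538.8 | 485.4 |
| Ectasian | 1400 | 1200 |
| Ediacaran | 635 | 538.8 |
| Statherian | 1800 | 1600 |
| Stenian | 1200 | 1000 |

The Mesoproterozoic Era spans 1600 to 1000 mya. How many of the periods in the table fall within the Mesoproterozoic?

3

Periods inside 1600–1000 Ma: Calymmian, Ectasian, Stenian — 3 in total.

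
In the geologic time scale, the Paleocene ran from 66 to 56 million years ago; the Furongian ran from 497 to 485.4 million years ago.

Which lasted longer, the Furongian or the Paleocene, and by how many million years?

Furongian, by 1.6 million years

Furongian: 497 − 485.4 = 11.6 Myr.
Paleocene: 66 − 56 = 10 Myr.
Difference: 11.6 − 10 = 1.6 Myr, so the Furongian was longer.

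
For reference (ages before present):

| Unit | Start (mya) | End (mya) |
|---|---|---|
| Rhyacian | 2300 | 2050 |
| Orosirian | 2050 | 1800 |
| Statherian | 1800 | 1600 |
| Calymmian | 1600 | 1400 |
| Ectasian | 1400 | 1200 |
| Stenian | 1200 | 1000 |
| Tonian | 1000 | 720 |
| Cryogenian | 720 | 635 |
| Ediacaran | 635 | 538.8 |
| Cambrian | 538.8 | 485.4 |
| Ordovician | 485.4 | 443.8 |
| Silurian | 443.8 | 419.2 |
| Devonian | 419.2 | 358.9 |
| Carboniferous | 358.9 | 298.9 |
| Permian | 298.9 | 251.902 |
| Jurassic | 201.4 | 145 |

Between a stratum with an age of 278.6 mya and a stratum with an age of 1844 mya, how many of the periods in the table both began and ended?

1844 Ma sits inside the Orosirian (2050–1800) and 278.6 Ma inside the Permian (298.9–251.902); neither of those is wholly between the two dates.
The listed periods lying completely between them are Statherian, Calymmian, Ectasian, Stenian, Tonian, Cryogenian, Ediacaran, Cambrian, Ordovician, Silurian, Devonian, Carboniferous — 12 in all.

12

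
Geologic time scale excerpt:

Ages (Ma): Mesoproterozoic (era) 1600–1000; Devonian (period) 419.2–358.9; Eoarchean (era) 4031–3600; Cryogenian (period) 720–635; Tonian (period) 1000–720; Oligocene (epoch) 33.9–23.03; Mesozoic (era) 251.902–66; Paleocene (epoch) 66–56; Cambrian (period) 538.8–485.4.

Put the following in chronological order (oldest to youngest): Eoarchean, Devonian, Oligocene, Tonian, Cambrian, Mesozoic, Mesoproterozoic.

Eoarchean, Mesoproterozoic, Tonian, Cambrian, Devonian, Mesozoic, Oligocene

The oldest of these is Eoarchean (starts 4031 Ma) and the youngest is Oligocene (ends 23.03 Ma).
In between, by decreasing start age: Mesoproterozoic (1600), Tonian (1000), Cambrian (538.8), Devonian (419.2), Mesozoic (251.902).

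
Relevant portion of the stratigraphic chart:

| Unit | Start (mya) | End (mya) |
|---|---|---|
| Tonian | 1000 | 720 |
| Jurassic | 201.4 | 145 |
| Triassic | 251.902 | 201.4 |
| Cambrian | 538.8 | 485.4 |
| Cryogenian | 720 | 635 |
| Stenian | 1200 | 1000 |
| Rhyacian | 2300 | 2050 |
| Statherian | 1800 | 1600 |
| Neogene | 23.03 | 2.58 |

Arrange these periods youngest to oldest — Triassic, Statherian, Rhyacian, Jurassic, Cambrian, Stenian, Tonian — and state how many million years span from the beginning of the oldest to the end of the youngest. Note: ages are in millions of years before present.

Jurassic, Triassic, Cambrian, Tonian, Stenian, Statherian, Rhyacian; total span 2155 Myr

Start ages (Ma): Rhyacian 2300, Statherian 1800, Stenian 1200, Tonian 1000, Cambrian 538.8, Triassic 251.902, Jurassic 201.4.
Ordered youngest to oldest: Jurassic, Triassic, Cambrian, Tonian, Stenian, Statherian, Rhyacian.
Span = 2300 − 145 = 2155 Myr.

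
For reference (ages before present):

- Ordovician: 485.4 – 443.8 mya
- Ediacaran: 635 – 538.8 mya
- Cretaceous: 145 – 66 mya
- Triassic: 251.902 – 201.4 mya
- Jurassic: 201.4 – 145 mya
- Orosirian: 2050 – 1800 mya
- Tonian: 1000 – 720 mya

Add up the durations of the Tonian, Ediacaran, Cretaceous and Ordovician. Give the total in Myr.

496.8 million years

Duration is start − end for each: (1000 − 720) + (635 − 538.8) + (145 − 66) + (485.4 − 443.8).
That is 280 + 96.2 + 79 + 41.6, which totals 496.8 million years.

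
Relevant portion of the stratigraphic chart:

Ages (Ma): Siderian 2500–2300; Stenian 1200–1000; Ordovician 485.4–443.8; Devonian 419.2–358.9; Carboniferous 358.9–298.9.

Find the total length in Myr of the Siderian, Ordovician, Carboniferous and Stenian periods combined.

501.6 million years

Duration is start − end for each: (2500 − 2300) + (485.4 − 443.8) + (358.9 − 298.9) + (1200 − 1000).
That is 200 + 41.6 + 60 + 200, which totals 501.6 million years.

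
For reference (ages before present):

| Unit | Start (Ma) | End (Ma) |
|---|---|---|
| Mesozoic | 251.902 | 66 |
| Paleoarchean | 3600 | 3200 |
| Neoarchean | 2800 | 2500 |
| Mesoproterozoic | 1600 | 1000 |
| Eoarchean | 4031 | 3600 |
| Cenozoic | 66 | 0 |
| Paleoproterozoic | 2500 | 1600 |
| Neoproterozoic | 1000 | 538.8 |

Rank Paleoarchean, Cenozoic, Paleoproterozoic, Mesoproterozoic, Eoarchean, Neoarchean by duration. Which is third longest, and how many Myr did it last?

Durations: Paleoarchean 400; Cenozoic 66; Paleoproterozoic 900; Mesoproterozoic 600; Eoarchean 431; Neoarchean 300 Myr.
Sorted longest-first: Paleoproterozoic (900), Mesoproterozoic (600), Eoarchean (431), Paleoarchean (400), Neoarchean (300), Cenozoic (66).
The third longest is Eoarchean at 431 Myr.

Eoarchean, 431 million years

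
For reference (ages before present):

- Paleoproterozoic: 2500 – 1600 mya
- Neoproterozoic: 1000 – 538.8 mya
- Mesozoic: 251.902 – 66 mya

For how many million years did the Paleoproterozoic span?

900 million years

2500 − 1600 = 900 million years.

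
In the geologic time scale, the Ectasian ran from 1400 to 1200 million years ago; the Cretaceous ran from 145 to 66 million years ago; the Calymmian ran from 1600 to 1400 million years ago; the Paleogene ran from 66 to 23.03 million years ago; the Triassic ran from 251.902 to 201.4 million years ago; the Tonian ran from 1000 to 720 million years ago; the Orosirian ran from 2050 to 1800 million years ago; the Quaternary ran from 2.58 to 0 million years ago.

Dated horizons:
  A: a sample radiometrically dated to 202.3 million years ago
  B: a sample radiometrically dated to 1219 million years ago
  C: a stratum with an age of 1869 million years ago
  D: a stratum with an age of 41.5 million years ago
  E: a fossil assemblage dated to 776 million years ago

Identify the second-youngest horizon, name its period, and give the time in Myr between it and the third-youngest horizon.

Smaller Ma means younger, so youngest first: D 41.5 < A 202.3 < E 776 < B 1219 < C 1869.
Counting 2 along gives A (202.3 Ma); the excerpt puts that inside the Triassic, 251.902–201.4 Ma.
Next in line is E (776 Ma), and 776 − 202.3 = 573.7 Myr.

A, in the Triassic; 573.7 million years to E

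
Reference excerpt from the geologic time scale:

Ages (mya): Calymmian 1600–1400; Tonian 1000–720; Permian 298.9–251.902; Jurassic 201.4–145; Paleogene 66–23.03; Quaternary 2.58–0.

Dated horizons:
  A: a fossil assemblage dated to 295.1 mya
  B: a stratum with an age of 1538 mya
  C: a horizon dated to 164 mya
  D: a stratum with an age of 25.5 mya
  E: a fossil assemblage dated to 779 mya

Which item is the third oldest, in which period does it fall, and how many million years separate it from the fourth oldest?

Sorted oldest-first by Ma: B (1538), E (779), A (295.1), C (164), D (25.5).
The third oldest is A at 295.1 Ma, which lies in 298.9–251.902 Ma: the Permian.
The fourth oldest is C at 164 Ma; separation = |295.1 − 164| = 131.1 Myr.

A, in the Permian; 131.1 million years to C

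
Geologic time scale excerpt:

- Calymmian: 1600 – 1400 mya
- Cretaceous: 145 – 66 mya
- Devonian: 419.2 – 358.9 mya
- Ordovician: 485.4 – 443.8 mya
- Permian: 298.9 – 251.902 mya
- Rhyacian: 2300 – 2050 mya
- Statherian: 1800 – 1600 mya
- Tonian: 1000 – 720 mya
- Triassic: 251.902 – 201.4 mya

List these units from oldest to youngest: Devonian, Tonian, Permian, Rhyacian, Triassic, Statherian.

Sorting by start age (descending Ma, since larger Ma = older): Rhyacian began 2300, Statherian began 1800, Tonian began 1000, Devonian began 419.2, Permian began 298.9, Triassic began 251.902.

Rhyacian, Statherian, Tonian, Devonian, Permian, Triassic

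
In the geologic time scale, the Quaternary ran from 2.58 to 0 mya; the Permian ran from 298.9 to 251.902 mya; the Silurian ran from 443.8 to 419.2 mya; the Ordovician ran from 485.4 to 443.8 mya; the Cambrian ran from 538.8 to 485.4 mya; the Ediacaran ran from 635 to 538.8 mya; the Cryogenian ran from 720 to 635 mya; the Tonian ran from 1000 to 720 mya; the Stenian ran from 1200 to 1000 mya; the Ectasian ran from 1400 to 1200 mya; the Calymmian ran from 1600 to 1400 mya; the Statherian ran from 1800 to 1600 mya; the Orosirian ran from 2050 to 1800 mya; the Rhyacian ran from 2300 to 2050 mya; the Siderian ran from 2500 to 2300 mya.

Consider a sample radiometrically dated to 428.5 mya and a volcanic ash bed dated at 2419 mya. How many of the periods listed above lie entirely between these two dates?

11

The older date is 2419 Ma and the younger is 428.5 Ma.
Periods with start < 2419 and end > 428.5 Ma: Rhyacian (2300–2050), Orosirian (2050–1800), Statherian (1800–1600), Calymmian (1600–1400), Ectasian (1400–1200), Stenian (1200–1000), Tonian (1000–720), Cryogenian (720–635), Ediacaran (635–538.8), Cambrian (538.8–485.4), Ordovician (485.4–443.8).
That is 11 complete periods.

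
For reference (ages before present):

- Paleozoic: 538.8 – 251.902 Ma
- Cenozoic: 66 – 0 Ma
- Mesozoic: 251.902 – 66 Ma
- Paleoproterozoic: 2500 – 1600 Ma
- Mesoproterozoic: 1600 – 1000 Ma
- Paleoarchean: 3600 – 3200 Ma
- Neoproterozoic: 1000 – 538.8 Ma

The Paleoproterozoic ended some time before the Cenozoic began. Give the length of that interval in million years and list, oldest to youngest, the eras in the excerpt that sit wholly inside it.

The Paleoproterozoic closes at 1600 Ma and the Cenozoic opens at 66 Ma, so the interval is 1600 − 66 = 1534 Myr.
An era fits inside if it starts at or after 1600 Ma and ends at or before 66 Ma; oldest first that gives Mesoproterozoic, Neoproterozoic, Paleozoic, Mesozoic.

1534 million years; Mesoproterozoic, Neoproterozoic, Paleozoic, Mesozoic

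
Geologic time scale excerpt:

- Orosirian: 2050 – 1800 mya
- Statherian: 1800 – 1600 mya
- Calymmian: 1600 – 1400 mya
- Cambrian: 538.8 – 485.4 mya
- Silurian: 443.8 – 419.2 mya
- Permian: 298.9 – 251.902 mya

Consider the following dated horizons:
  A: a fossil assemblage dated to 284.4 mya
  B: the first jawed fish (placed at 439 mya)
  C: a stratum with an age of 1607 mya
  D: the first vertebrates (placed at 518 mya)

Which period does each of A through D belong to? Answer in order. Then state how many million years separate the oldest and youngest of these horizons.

A — Permian; B — Silurian; C — Statherian; D — Cambrian; span 1322.6 million years

A: 284.4 Ma lies in 298.9–251.902 Ma, so Permian.
B: 439 Ma lies in 443.8–419.2 Ma, so Silurian.
C: 1607 Ma lies in 1800–1600 Ma, so Statherian.
D: 518 Ma lies in 538.8–485.4 Ma, so Cambrian.
Oldest = 1607 Ma, youngest = 284.4 Ma → span 1322.6 Myr.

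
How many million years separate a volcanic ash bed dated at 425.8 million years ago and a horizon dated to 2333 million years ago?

1907.2 million years

2333 − 425.8 = 1907.2 million years.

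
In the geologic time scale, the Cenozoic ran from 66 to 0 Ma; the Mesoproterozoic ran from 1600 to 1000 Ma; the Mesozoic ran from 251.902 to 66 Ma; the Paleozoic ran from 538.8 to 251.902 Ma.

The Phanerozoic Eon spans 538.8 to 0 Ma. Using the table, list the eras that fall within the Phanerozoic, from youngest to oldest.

Eras with both bounds inside 538.8–0 Ma: Cenozoic (66–0), Mesozoic (251.902–66), Paleozoic (538.8–251.902).

Cenozoic, Mesozoic, Paleozoic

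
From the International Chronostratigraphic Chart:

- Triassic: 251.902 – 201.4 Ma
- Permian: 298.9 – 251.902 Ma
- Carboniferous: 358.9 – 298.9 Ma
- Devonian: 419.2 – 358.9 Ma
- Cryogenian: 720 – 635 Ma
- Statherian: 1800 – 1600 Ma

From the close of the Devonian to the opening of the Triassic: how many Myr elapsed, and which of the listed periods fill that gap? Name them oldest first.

End of Devonian = 358.9 Ma; start of Triassic = 251.902 Ma.
Gap = 358.9 − 251.902 = 106.998 Myr.
Periods wholly inside 358.9–251.902 Ma: Carboniferous (358.9–298.9), Permian (298.9–251.902).

106.998 million years; Carboniferous, Permian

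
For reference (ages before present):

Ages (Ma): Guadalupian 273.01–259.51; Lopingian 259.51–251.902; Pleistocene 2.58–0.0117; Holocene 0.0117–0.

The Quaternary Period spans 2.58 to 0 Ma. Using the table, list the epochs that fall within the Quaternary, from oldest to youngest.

Pleistocene, Holocene

Epochs with both bounds inside 2.58–0 Ma: Pleistocene (2.58–0.0117), Holocene (0.0117–0).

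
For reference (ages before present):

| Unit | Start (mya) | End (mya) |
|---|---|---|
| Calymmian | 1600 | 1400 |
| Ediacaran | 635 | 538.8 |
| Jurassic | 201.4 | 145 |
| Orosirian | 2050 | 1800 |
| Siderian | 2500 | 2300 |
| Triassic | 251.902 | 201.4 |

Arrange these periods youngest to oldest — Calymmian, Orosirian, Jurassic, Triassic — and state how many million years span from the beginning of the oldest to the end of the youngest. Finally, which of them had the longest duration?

Jurassic, Triassic, Calymmian, Orosirian; total span 1905 Myr; longest is Orosirian

Start ages (Ma): Orosirian 2050, Calymmian 1600, Triassic 251.902, Jurassic 201.4.
Ordered youngest to oldest: Jurassic, Triassic, Calymmian, Orosirian.
Span = 2050 − 145 = 1905 Myr.
Durations: Triassic 50.502, Orosirian 250, Calymmian 200, Jurassic 56.4 → longest is Orosirian (250 Myr).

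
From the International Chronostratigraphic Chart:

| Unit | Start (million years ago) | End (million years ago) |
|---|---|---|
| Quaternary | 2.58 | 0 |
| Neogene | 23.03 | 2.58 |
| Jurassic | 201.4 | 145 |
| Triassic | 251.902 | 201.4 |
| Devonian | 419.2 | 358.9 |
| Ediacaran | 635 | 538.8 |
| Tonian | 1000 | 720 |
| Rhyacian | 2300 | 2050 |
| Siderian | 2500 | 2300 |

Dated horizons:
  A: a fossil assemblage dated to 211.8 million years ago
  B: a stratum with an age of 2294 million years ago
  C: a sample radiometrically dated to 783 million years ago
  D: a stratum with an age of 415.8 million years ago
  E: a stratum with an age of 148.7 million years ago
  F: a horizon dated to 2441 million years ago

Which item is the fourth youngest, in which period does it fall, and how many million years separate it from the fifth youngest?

Sorted youngest-first by Ma: E (148.7), A (211.8), D (415.8), C (783), B (2294), F (2441).
The fourth youngest is C at 783 Ma, which lies in 1000–720 Ma: the Tonian.
The fifth youngest is B at 2294 Ma; separation = |783 − 2294| = 1511 Myr.

C, in the Tonian; 1511 million years to B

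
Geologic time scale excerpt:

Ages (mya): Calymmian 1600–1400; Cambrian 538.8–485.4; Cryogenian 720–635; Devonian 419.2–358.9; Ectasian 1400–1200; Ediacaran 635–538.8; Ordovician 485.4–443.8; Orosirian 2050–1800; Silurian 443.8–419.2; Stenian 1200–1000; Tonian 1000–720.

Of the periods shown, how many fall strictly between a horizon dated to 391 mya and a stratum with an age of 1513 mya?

The older date is 1513 Ma and the younger is 391 Ma.
Periods with start < 1513 and end > 391 Ma: Ectasian (1400–1200), Stenian (1200–1000), Tonian (1000–720), Cryogenian (720–635), Ediacaran (635–538.8), Cambrian (538.8–485.4), Ordovician (485.4–443.8), Silurian (443.8–419.2).
That is 8 complete periods.

8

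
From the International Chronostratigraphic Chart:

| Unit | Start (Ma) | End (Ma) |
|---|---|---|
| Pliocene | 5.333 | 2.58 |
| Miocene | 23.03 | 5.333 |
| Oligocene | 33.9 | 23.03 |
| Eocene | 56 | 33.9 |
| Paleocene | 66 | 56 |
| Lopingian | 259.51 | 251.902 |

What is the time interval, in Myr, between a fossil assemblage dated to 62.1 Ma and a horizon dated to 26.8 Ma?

62.1 − 26.8 = 35.3 million years.

35.3 million years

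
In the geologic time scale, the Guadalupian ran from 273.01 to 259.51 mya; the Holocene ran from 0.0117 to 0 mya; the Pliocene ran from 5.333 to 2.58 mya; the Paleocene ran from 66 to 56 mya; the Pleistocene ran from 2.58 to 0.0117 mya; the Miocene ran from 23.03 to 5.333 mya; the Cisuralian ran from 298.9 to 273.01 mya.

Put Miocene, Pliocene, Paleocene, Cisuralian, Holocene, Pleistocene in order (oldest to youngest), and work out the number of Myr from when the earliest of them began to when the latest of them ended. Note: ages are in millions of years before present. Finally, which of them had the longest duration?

From the excerpt: Miocene 23.03–5.333; Pliocene 5.333–2.58; Paleocene 66–56; Cisuralian 298.9–273.01; Holocene 0.0117–0; Pleistocene 2.58–0.0117 (Ma).
Larger Ma is earlier, so the oldest is Cisuralian and the youngest is Holocene; oldest to youngest: Cisuralian, Paleocene, Miocene, Pliocene, Pleistocene, Holocene.
Oldest start 298.9 minus youngest end 0 gives 298.9 Myr overall.
Individual lengths (start − end): Paleocene 10; Cisuralian 25.89; Pliocene 2.753; Pleistocene 2.5683; Miocene 17.697; Holocene 0.0117. The largest is Cisuralian at 25.89 Myr.

Cisuralian, Paleocene, Miocene, Pliocene, Pleistocene, Holocene; total span 298.9 Myr; longest is Cisuralian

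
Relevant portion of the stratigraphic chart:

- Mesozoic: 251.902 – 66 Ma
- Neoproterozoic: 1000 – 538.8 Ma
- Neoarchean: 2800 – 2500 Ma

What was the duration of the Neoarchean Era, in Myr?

2800 − 2500 = 300 million years.

300 million years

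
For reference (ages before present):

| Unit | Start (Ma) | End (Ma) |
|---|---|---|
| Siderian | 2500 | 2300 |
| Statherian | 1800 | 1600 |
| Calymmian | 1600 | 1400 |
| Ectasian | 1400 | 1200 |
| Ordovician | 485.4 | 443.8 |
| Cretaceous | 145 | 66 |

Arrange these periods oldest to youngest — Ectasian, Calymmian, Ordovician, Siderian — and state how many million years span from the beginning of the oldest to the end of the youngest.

Siderian, Calymmian, Ectasian, Ordovician; total span 2056.2 Myr

Start ages (Ma): Siderian 2500, Calymmian 1600, Ectasian 1400, Ordovician 485.4.
Ordered oldest to youngest: Siderian, Calymmian, Ectasian, Ordovician.
Span = 2500 − 443.8 = 2056.2 Myr.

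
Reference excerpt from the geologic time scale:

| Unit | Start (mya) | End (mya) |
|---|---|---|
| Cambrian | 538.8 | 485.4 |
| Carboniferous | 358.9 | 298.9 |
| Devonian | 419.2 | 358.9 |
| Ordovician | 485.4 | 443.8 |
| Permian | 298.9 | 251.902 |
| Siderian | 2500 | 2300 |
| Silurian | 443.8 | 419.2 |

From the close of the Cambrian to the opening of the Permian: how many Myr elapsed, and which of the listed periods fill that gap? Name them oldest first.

186.5 million years; Ordovician, Silurian, Devonian, Carboniferous

End of Cambrian = 485.4 Ma; start of Permian = 298.9 Ma.
Gap = 485.4 − 298.9 = 186.5 Myr.
Periods wholly inside 485.4–298.9 Ma: Ordovician (485.4–443.8), Silurian (443.8–419.2), Devonian (419.2–358.9), Carboniferous (358.9–298.9).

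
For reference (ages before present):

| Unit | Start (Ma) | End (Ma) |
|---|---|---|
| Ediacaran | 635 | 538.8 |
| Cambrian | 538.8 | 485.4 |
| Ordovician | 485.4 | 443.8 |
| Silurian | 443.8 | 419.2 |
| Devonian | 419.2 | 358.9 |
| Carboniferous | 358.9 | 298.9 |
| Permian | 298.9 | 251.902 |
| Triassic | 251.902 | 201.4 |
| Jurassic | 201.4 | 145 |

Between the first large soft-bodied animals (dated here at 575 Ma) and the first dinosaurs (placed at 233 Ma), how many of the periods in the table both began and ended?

The older date is 575 Ma and the younger is 233 Ma.
Periods with start < 575 and end > 233 Ma: Cambrian (538.8–485.4), Ordovician (485.4–443.8), Silurian (443.8–419.2), Devonian (419.2–358.9), Carboniferous (358.9–298.9), Permian (298.9–251.902).
That is 6 complete periods.

6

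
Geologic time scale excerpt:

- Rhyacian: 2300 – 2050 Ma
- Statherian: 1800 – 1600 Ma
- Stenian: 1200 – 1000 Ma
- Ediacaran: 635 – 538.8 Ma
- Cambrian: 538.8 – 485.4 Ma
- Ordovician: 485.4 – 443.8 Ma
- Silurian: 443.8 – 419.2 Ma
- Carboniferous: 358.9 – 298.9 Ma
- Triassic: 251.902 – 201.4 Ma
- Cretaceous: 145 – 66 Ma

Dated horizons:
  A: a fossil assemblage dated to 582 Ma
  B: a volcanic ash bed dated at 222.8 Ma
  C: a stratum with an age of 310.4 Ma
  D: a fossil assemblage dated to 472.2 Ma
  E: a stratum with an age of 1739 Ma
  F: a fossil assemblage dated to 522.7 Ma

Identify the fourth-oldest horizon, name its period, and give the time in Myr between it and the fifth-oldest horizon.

Larger Ma means older, so oldest first: E 1739 > A 582 > F 522.7 > D 472.2 > C 310.4 > B 222.8.
Counting 4 along gives D (472.2 Ma); the excerpt puts that inside the Ordovician, 485.4–443.8 Ma.
Next in line is C (310.4 Ma), and 472.2 − 310.4 = 161.8 Myr.

D, in the Ordovician; 161.8 million years to C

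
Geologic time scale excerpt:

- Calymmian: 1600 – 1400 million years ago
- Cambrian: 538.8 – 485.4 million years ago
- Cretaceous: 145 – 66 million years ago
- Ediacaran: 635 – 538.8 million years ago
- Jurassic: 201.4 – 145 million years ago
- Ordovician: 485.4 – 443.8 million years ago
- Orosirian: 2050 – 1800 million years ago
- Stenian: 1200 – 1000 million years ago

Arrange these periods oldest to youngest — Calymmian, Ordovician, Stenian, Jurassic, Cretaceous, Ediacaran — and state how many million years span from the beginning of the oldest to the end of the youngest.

Calymmian, Stenian, Ediacaran, Ordovician, Jurassic, Cretaceous; total span 1534 Myr

Start ages (Ma): Calymmian 1600, Stenian 1200, Ediacaran 635, Ordovician 485.4, Jurassic 201.4, Cretaceous 145.
Ordered oldest to youngest: Calymmian, Stenian, Ediacaran, Ordovician, Jurassic, Cretaceous.
Span = 1600 − 66 = 1534 Myr.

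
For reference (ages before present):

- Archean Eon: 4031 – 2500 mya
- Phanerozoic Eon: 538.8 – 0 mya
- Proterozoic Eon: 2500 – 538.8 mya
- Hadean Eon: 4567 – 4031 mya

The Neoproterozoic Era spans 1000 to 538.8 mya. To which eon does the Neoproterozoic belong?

Proterozoic

The Neoproterozoic (1000–538.8 Ma) lies entirely within 2500–538.8 Ma, the Proterozoic Eon.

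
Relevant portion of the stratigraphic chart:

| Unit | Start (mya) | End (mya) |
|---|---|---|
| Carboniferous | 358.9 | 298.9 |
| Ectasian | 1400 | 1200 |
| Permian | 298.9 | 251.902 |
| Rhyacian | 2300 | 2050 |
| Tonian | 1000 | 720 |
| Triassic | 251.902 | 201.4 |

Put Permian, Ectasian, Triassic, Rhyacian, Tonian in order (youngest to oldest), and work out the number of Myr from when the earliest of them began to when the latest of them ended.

From the excerpt: Permian 298.9–251.902; Ectasian 1400–1200; Triassic 251.902–201.4; Rhyacian 2300–2050; Tonian 1000–720 (Ma).
Larger Ma is earlier, so the oldest is Rhyacian and the youngest is Triassic; youngest to oldest: Triassic, Permian, Tonian, Ectasian, Rhyacian.
Oldest start 2300 minus youngest end 201.4 gives 2098.6 Myr overall.

Triassic → Permian → Tonian → Ectasian → Rhyacian; total span 2098.6 Myr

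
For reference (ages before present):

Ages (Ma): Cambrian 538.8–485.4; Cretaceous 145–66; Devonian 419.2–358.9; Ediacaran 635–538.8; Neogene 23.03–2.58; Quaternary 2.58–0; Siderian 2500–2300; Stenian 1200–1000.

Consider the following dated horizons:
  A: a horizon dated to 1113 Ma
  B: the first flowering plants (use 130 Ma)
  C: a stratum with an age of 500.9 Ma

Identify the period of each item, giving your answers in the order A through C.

A — Stenian; B — Cretaceous; C — Cambrian

Match each age against the start–end ranges in the excerpt: A = 1113 Ma → Stenian (1200–1000); B = 130 Ma → Cretaceous (145–66); C = 500.9 Ma → Cambrian (538.8–485.4).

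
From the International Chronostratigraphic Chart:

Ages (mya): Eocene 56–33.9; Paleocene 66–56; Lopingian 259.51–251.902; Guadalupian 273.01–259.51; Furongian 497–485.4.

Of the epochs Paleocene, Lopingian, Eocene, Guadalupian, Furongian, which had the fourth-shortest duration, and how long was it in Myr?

Start − end for each: Paleocene 66 − 56 = 10; Lopingian 259.51 − 251.902 = 7.608; Eocene 56 − 33.9 = 22.1; Guadalupian 273.01 − 259.51 = 13.5; Furongian 497 − 485.4 = 11.6.
Ranking these from shortest: Lopingian < Paleocene < Furongian < Guadalupian < Eocene.
Position 4 in that ranking is Guadalupian, which lasted 13.5 Myr.

Guadalupian, 13.5 million years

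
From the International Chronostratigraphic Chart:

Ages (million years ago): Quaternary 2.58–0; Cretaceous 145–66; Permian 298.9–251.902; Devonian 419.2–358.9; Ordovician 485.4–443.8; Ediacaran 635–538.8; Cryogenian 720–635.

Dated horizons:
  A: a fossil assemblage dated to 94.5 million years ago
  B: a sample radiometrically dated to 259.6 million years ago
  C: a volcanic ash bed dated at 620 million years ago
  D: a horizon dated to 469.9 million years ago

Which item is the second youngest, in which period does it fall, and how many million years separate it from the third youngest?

Sorted youngest-first by Ma: A (94.5), B (259.6), D (469.9), C (620).
The second youngest is B at 259.6 Ma, which lies in 298.9–251.902 Ma: the Permian.
The third youngest is D at 469.9 Ma; separation = |259.6 − 469.9| = 210.3 Myr.

B, in the Permian; 210.3 million years to D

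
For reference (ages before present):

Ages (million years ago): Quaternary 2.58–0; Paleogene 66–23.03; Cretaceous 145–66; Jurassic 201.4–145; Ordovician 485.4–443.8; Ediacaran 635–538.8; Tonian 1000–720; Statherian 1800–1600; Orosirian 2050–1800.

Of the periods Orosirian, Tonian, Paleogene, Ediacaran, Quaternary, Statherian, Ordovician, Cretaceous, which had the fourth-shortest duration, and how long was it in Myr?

Cretaceous, 79 million years

Durations: Orosirian 250; Tonian 280; Paleogene 42.97; Ediacaran 96.2; Quaternary 2.58; Statherian 200; Ordovician 41.6; Cretaceous 79 Myr.
Sorted shortest-first: Quaternary (2.58), Ordovician (41.6), Paleogene (42.97), Cretaceous (79), Ediacaran (96.2), Statherian (200), Orosirian (250), Tonian (280).
The fourth shortest is Cretaceous at 79 Myr.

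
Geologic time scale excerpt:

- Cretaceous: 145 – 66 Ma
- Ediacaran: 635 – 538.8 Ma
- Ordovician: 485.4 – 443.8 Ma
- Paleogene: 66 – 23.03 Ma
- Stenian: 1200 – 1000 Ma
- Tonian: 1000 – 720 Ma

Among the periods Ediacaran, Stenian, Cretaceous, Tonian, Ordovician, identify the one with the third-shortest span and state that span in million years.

Ediacaran, 96.2 million years

Start − end for each: Ediacaran 635 − 538.8 = 96.2; Stenian 1200 − 1000 = 200; Cretaceous 145 − 66 = 79; Tonian 1000 − 720 = 280; Ordovician 485.4 − 443.8 = 41.6.
Ranking these from shortest: Ordovician < Cretaceous < Ediacaran < Stenian < Tonian.
Position 3 in that ranking is Ediacaran, which lasted 96.2 Myr.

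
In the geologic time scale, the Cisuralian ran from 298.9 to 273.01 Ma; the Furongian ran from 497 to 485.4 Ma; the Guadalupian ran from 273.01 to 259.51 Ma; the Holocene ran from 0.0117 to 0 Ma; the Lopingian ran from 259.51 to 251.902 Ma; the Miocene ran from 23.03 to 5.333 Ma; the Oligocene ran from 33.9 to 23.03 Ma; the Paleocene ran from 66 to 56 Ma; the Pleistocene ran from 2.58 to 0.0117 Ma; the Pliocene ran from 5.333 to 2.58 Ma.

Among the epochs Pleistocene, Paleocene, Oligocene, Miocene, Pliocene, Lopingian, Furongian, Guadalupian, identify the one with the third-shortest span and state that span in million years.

Lopingian, 7.608 million years

Durations: Pleistocene 2.5683; Paleocene 10; Oligocene 10.87; Miocene 17.697; Pliocene 2.753; Lopingian 7.608; Furongian 11.6; Guadalupian 13.5 Myr.
Sorted shortest-first: Pleistocene (2.5683), Pliocene (2.753), Lopingian (7.608), Paleocene (10), Oligocene (10.87), Furongian (11.6), Guadalupian (13.5), Miocene (17.697).
The third shortest is Lopingian at 7.608 Myr.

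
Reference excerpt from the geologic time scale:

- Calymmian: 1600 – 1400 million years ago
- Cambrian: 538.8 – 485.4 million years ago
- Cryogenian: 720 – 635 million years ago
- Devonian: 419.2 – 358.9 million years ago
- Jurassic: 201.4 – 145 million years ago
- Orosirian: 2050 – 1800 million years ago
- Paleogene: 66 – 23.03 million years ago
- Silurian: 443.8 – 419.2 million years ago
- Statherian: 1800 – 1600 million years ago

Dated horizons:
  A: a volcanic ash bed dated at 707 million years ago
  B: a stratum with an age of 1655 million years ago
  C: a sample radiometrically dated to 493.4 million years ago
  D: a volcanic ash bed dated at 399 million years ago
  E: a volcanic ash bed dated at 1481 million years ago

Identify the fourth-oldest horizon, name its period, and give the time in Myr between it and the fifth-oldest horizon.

Sorted oldest-first by Ma: B (1655), E (1481), A (707), C (493.4), D (399).
The fourth oldest is C at 493.4 Ma, which lies in 538.8–485.4 Ma: the Cambrian.
The fifth oldest is D at 399 Ma; separation = |493.4 − 399| = 94.4 Myr.

C, in the Cambrian; 94.4 million years to D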